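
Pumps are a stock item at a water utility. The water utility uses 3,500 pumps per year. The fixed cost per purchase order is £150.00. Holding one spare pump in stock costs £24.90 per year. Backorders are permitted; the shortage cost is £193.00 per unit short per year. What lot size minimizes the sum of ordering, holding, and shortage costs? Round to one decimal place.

Q* ≈ 218.2 pumps

With planned backorders, Q* = √(2DS/H) · √((H+B)/B).
√(2DS/H) = √(2 × 3,500 × 150 / 24.9) = 205.350.
√((H+B)/B) = √((24.9+193)/193) = 1.0626.
Q* ≈ 218.195.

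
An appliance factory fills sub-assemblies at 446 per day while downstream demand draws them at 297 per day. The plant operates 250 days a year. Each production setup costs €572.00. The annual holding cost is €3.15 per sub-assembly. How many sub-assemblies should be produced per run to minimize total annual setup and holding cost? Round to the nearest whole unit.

Annual demand D = 297 × 250 = 74,250.
Production build-up factor (1 − d/p) = 1 − 297/446 = 0.3341.
Q* = √(2DS / (H(1 − d/p))) = √(2 × 74,250 × 572 / (3.15 × 0.3341)).
= √(84,942,000 / 1.0524) ≈ 8984.218.

Q* ≈ 8,984 sub-assemblies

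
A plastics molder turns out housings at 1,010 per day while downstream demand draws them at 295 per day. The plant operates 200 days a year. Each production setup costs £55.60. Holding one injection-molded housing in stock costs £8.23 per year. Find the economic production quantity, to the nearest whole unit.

Q* ≈ 1,061 housings

Annual demand D = 295 × 200 = 59,000.
Production build-up factor (1 − d/p) = 1 − 295/1,010 = 0.7079.
Q* = √(2DS / (H(1 − d/p))) = √(2 × 59,000 × 55.6 / (8.23 × 0.7079)).
= √(6,560,800 / 5.8262) ≈ 1061.173.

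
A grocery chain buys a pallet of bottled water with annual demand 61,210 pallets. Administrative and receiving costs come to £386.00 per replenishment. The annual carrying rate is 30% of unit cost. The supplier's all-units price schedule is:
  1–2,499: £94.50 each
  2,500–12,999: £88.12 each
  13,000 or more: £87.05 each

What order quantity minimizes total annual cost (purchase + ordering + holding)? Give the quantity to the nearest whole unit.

Holding cost per unit per year at price C is H = 0.30·C.
Evaluate total cost at each tier's feasible EOQ or, if the EOQ is below the tier, at the tier's minimum quantity.
EOQ at £94.50 = 1291.1 (feasible in tier 1): TC = 61,210×£94.50 + (61,210/1291.1)×386 + (1291.1/2)×0.30×£94.50 = £5,820,946.29.
EOQ at £88.12 = 1337.0 < 2500, so use break Q=2500: TC = 61,210×£88.12 + (61,210/2500.0)×386 + (2500.0/2)×0.30×£88.12 = £5,436,321.02.
EOQ at £87.05 = 1345.2 < 13000, so use break Q=13000: TC = 61,210×£87.05 + (61,210/13000.0)×386 + (13000.0/2)×0.30×£87.05 = £5,499,895.47.
Lowest total cost is £5,436,321.02 at Q = 2500.0.

Q* ≈ 2,500 pallets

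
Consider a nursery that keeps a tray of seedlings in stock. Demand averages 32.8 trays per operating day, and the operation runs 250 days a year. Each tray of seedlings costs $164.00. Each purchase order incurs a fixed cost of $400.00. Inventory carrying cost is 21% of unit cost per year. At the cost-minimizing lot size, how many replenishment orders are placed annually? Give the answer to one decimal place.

N ≈ 18.8 orders per year

Annual demand D = 32.8 × 250 = 8,200.
Holding cost H = 0.21 × $164.00 = $34.4400 per unit per year.
The optimal lot size = √(2DS/H) = √(2 × 8,200 × 400 / 34.44) ≈ 436.44.
Orders per year = D / Q* = 8,200 / 436.44 ≈ 18.789.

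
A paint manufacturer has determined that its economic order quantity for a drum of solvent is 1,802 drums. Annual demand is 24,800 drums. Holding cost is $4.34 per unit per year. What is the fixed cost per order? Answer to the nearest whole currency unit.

S ≈ $284

Invert the EOQ relation Q*² = 2DS/H.
From Q* = √(2DS/H): S = Q*²H / (2D) = 1,802² × 4.34 / (2 × 24,800) = 284.1303.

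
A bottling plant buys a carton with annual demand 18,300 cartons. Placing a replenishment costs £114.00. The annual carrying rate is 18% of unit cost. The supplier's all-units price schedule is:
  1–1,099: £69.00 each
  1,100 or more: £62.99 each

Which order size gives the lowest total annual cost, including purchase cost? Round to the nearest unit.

Holding cost per unit per year at price C is H = 0.18·C.
Evaluate total cost at each tier's feasible EOQ or, if the EOQ is below the tier, at the tier's minimum quantity.
EOQ at £69.00 = 579.6 (feasible in tier 1): TC = 18,300×£69.00 + (18,300/579.6)×114 + (579.6/2)×0.18×£69.00 = £1,269,898.69.
EOQ at £62.99 = 606.6 < 1100, so use break Q=1100: TC = 18,300×£62.99 + (18,300/1100.0)×114 + (1100.0/2)×0.18×£62.99 = £1,160,849.56.
Lowest total cost is £1,160,849.56 at Q = 1100.0.

Q* ≈ 1,100 cartons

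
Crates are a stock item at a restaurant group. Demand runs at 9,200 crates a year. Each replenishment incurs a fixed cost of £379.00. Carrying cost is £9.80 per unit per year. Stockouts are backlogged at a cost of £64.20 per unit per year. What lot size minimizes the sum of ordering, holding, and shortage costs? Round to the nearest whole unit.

Q* ≈ 906 crates

With planned backorders, Q* = √(2DS/H) · √((H+B)/B).
√(2DS/H) = √(2 × 9,200 × 379 / 9.8) = 843.559.
√((H+B)/B) = √((9.8+64.2)/64.2) = 1.0736.
Q* ≈ 905.657.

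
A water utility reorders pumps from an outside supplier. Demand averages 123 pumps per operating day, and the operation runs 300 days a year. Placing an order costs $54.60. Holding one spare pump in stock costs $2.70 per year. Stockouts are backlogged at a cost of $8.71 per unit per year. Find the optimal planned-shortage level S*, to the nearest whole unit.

S* ≈ 331 pumps

Annual demand D = 123 × 300 = 36,900.
With planned backorders, Q* = √(2DS/H) · √((H+B)/B).
√(2DS/H) = √(2 × 36,900 × 54.6 / 2.7) = 1221.638.
√((H+B)/B) = √((2.7+8.71)/8.71) = 1.1445.
Q* ≈ 1398.223.
S* = Q* · H/(H+B) = 1398.223 × 2.7/11.41 ≈ 330.868.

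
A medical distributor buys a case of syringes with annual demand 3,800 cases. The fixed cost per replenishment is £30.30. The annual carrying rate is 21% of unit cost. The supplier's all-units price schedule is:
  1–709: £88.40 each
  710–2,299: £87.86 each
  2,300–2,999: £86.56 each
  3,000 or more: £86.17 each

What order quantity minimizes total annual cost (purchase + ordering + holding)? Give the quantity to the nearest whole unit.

Q* ≈ 111 cases

Holding cost per unit per year at price C is H = 0.21·C.
For each price level, check whether its EOQ is feasible; otherwise the best quantity at that price is the breakpoint.
EOQ at £88.40 = 111.4 (feasible in tier 1): TC = 3,800×£88.40 + (3,800/111.4)×30.3 + (111.4/2)×0.21×£88.40 = £337,987.59.
EOQ at £87.86 = 111.7 < 710, so use break Q=710: TC = 3,800×£87.86 + (3,800/710.0)×30.3 + (710.0/2)×0.21×£87.86 = £340,580.13.
EOQ at £86.56 = 112.6 < 2300, so use break Q=2300: TC = 3,800×£86.56 + (3,800/2300.0)×30.3 + (2300.0/2)×0.21×£86.56 = £349,882.30.
EOQ at £86.17 = 112.8 < 3000, so use break Q=3000: TC = 3,800×£86.17 + (3,800/3000.0)×30.3 + (3000.0/2)×0.21×£86.17 = £354,627.93.
Lowest total cost is £337,987.59 at Q = 111.4.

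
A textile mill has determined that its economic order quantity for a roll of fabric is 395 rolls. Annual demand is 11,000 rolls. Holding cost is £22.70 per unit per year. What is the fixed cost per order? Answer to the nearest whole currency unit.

Squaring Q* = √(2DS/H) gives Q*² = 2DS/H.
From Q* = √(2DS/H): S = Q*²H / (2D) = 395² × 22.7 / (2 × 11,000) = 160.9894.

S ≈ £161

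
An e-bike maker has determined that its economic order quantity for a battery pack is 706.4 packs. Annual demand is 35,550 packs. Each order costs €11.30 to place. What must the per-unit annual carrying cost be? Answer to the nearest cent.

Invert the EOQ relation Q*² = 2DS/H.
From Q* = √(2DS/H): H = 2DS / Q*² = 2 × 35,550 × 11.3 / 706.4² = 1.6101.

H ≈ €1.61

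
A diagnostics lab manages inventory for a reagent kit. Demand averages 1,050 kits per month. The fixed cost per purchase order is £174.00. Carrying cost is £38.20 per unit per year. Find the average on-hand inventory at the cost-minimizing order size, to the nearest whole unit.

Annual demand D = 1,050 × 12 = 12,600.
The optimal lot size = √(2DS/H) = √(2 × 12,600 × 174 / 38.2) ≈ 338.80.
Average inventory = Q*/2 ≈ 338.80 / 2 = 169.400.

Average inventory ≈ 169 kits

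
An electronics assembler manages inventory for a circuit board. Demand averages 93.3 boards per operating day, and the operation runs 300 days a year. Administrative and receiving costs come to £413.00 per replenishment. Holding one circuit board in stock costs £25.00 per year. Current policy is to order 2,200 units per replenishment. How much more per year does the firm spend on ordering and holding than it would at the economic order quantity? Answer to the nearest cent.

Annual demand D = 93.3 × 300 = 27,990.
EOQ = √(2DS/H) = √(2 × 27,990 × 413 / 25) ≈ 961.66.
Cost at Q* = (D/Q*)S + (Q*/2)H = √(2DSH) ≈ £24,041.50.
Cost at Q = 2,200: (27,990/2,200)×413 + (2,200/2)×25 = £5,254.49 + £27,500.00 = £32,754.49.
Excess = £32,754.49 − £24,041.50 = £8,712.99.

Extra cost ≈ £8,712.99 per year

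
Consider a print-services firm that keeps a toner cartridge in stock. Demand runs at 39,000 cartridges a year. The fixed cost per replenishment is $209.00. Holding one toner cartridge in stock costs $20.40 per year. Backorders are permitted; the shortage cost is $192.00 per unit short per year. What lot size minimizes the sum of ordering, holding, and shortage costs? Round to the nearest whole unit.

With planned backorders, Q* = √(2DS/H) · √((H+B)/B).
√(2DS/H) = √(2 × 39,000 × 209 / 20.4) = 893.934.
√((H+B)/B) = √((20.4+192)/192) = 1.0518.
Q* ≈ 940.225.

Q* ≈ 940 cartridges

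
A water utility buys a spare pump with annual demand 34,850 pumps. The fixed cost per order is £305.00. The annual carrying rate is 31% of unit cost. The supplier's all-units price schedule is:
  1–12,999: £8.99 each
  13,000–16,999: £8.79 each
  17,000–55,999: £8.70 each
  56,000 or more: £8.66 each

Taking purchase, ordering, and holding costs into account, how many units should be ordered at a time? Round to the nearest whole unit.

Holding cost per unit per year at price C is H = 0.31·C.
Candidates are each tier's EOQ (if it falls in that tier) and each price-break quantity.
EOQ at £8.99 = 2761.9 (feasible in tier 1): TC = 34,850×£8.99 + (34,850/2761.9)×305 + (2761.9/2)×0.31×£8.99 = £320,998.60.
EOQ at £8.79 = 2793.1 < 13000, so use break Q=13000: TC = 34,850×£8.79 + (34,850/13000.0)×305 + (13000.0/2)×0.31×£8.79 = £324,860.98.
EOQ at £8.70 = 2807.5 < 17000, so use break Q=17000: TC = 34,850×£8.70 + (34,850/17000.0)×305 + (17000.0/2)×0.31×£8.70 = £326,744.75.
EOQ at £8.66 = 2814.0 < 56000, so use break Q=56000: TC = 34,850×£8.66 + (34,850/56000.0)×305 + (56000.0/2)×0.31×£8.66 = £377,159.61.
Lowest total cost is £320,998.60 at Q = 2761.9.

Q* ≈ 2,762 pumps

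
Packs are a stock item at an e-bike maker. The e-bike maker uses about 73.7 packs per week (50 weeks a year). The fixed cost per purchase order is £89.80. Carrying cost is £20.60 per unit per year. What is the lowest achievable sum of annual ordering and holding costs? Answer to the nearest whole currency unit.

Annual demand D = 73.7 × 50 = 3,685.
EOQ = √(2DS/H) = √(2 × 3,685 × 89.8 / 20.6) ≈ 179.24.
At the optimum the two cost components are equal, so total cost = 2·(Q*/2)H = Q*·H.
Minimum total = √(2DSH) = √(2 × 3,685 × 89.8 × 20.6) ≈ 3692.373.

TC* ≈ £3,692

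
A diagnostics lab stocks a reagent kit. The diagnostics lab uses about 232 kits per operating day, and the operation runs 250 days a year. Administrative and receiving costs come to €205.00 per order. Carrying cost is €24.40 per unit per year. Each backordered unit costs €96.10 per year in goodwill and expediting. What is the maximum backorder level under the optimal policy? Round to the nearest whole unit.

Annual demand D = 232 × 250 = 58,000.
With planned backorders, Q* = √(2DS/H) · √((H+B)/B).
√(2DS/H) = √(2 × 58,000 × 205 / 24.4) = 987.213.
√((H+B)/B) = √((24.4+96.1)/96.1) = 1.1198.
Q* ≈ 1105.460.
S* = Q* · H/(H+B) = 1105.460 × 24.4/120.5 ≈ 223.844.

S* ≈ 224 kits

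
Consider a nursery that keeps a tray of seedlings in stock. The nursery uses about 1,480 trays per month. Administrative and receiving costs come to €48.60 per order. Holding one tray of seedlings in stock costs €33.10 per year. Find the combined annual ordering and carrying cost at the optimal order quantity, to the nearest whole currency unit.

TC* ≈ €7,559

Annual demand D = 1,480 × 12 = 17,760.
EOQ = √(2DS/H) = √(2 × 17,760 × 48.6 / 33.1) ≈ 228.37.
At the optimum the two cost components are equal, so total cost = 2·(Q*/2)H = Q*·H.
Minimum total = √(2DSH) = √(2 × 17,760 × 48.6 × 33.1) ≈ 7559.074.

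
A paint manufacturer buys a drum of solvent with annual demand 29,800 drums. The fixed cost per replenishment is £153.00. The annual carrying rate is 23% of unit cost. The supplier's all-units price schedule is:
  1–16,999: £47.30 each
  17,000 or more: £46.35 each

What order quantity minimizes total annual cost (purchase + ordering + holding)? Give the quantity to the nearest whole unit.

Holding cost per unit per year at price C is H = 0.23·C.
Evaluate total cost at each tier's feasible EOQ or, if the EOQ is below the tier, at the tier's minimum quantity.
EOQ at £47.30 = 915.5 (feasible in tier 1): TC = 29,800×£47.30 + (29,800/915.5)×153 + (915.5/2)×0.23×£47.30 = £1,419,500.09.
EOQ at £46.35 = 924.9 < 17000, so use break Q=17000: TC = 29,800×£46.35 + (29,800/17000.0)×153 + (17000.0/2)×0.23×£46.35 = £1,472,112.45.
Lowest total cost is £1,419,500.09 at Q = 915.5.

Q* ≈ 916 drums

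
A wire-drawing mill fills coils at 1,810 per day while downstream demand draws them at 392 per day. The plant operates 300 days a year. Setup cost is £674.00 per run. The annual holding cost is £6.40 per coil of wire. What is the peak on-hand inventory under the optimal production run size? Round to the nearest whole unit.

Annual demand D = 392 × 300 = 117,600.
Production build-up factor (1 − d/p) = 1 − 392/1,810 = 0.7834.
Q* = √(2DS / (H(1 − d/p))) = √(2 × 117,600 × 674 / (6.4 × 0.7834)).
= √(158,524,800 / 5.0139) ≈ 5622.893.
Maximum inventory = Q*(1 − d/p) = 5622.893 × 0.7834 ≈ 4405.117.

I_max ≈ 4,405 coils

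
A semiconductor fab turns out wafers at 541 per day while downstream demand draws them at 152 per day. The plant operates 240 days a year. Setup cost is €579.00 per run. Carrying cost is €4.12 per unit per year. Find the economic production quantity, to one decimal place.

Q* ≈ 3,776.2 wafers

Annual demand D = 152 × 240 = 36,480.
Production build-up factor (1 − d/p) = 1 − 152/541 = 0.7190.
Q* = √(2DS / (H(1 − d/p))) = √(2 × 36,480 × 579 / (4.12 × 0.7190)).
= √(42,243,840 / 2.9624) ≈ 3776.217.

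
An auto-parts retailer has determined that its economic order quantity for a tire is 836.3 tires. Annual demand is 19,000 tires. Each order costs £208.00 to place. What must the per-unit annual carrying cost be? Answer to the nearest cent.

The basic EOQ model gives Q* = √(2DS/H); rearrange for the unknown.
From Q* = √(2DS/H): H = 2DS / Q*² = 2 × 19,000 × 208 / 836.3² = 11.3012.

H ≈ £11.30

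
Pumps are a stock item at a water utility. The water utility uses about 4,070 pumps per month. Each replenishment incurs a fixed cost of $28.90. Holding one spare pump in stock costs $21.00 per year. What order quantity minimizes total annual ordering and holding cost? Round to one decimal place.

Q* ≈ 366.6 pumps

Annual demand D = 4,070 × 12 = 48,840.
EOQ = √(2DS / H) = √(2 × 48,840 × 28.9 / 21).
= √(2,822,952 / 21) = √134,426.2857 ≈ 366.642.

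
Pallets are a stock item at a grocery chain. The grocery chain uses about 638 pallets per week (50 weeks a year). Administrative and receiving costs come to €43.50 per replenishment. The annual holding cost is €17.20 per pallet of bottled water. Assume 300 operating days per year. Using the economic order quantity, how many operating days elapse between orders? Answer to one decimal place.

T ≈ 3.8 days

Annual demand D = 638 × 50 = 31,900.
EOQ = √(2DS/H) = √(2 × 31,900 × 43.5 / 17.2) ≈ 401.69.
Cycle time = Q*/D × 300 = 401.69 / 31,900 × 300 ≈ 3.778 days.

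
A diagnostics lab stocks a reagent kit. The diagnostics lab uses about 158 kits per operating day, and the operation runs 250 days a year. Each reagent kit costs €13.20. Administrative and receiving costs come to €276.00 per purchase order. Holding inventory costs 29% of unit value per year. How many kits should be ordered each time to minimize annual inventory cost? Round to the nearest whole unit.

Annual demand D = 158 × 250 = 39,500.
Holding cost H = 0.29 × €13.20 = €3.8280 per unit per year.
EOQ = √(2DS / H) = √(2 × 39,500 × 276 / 3.828).
= √(21,804,000 / 3.828) = √5,695,924.7649 ≈ 2386.614.

Q* ≈ 2,387 kits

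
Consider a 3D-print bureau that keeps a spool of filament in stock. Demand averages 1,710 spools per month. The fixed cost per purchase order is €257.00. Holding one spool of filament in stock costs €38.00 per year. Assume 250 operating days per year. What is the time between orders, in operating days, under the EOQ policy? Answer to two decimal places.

T ≈ 6.42 days

Annual demand D = 1,710 × 12 = 20,520.
Q* = √(2DS/H) = √(2 × 20,520 × 257 / 38) ≈ 526.84.
Cycle time = Q*/D × 250 = 526.84 / 20,520 × 250 ≈ 6.419 days.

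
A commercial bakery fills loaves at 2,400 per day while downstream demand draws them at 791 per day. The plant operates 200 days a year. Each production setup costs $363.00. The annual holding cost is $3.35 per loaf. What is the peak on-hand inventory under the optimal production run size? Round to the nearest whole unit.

I_max ≈ 4,794 loaves

Annual demand D = 791 × 200 = 158,200.
Production build-up factor (1 − d/p) = 1 − 791/2,400 = 0.6704.
Q* = √(2DS / (H(1 − d/p))) = √(2 × 158,200 × 363 / (3.35 × 0.6704)).
= √(114,853,200 / 2.2459) ≈ 7151.164.
Maximum inventory = Q*(1 − d/p) = 7151.164 × 0.6704 ≈ 4794.260.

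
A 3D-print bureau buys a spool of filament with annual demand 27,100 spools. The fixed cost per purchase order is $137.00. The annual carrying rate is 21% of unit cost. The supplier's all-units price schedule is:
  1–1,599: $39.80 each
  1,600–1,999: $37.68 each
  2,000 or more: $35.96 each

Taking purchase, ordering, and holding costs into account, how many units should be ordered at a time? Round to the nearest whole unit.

Holding cost per unit per year at price C is H = 0.21·C.
Candidates are each tier's EOQ (if it falls in that tier) and each price-break quantity.
EOQ at $39.80 = 942.6 (feasible in tier 1): TC = 27,100×$39.80 + (27,100/942.6)×137 + (942.6/2)×0.21×$39.80 = $1,086,457.91.
EOQ at $37.68 = 968.7 < 1600, so use break Q=1600: TC = 27,100×$37.68 + (27,100/1600.0)×137 + (1600.0/2)×0.21×$37.68 = $1,029,778.68.
EOQ at $35.96 = 991.6 < 2000, so use break Q=2000: TC = 27,100×$35.96 + (27,100/2000.0)×137 + (2000.0/2)×0.21×$35.96 = $983,923.95.
Lowest total cost is $983,923.95 at Q = 2000.0.

Q* ≈ 2,000 spools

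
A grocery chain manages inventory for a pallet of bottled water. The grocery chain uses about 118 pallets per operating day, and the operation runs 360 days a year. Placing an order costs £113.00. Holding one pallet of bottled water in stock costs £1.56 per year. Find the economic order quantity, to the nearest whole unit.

Q* ≈ 2,481 pallets

Annual demand D = 118 × 360 = 42,480.
EOQ = √(2DS / H) = √(2 × 42,480 × 113 / 1.56).
= √(9,600,480 / 1.56) = √6,154,153.8462 ≈ 2480.757.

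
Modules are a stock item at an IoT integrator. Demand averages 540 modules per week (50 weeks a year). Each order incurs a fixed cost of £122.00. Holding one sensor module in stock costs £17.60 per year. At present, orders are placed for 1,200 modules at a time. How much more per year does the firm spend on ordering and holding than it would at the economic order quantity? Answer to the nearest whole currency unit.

Extra cost ≈ £2,537 per year

Annual demand D = 540 × 50 = 27,000.
EOQ = √(2DS/H) = √(2 × 27,000 × 122 / 17.6) ≈ 611.82.
Cost at Q* = (D/Q*)S + (Q*/2)H = √(2DSH) ≈ £10,767.95.
Cost at Q = 1,200: (27,000/1,200)×122 + (1,200/2)×17.6 = £2,745.00 + £10,560.00 = £13,305.00.
Excess = £13,305.00 − £10,767.95 = £2,537.05.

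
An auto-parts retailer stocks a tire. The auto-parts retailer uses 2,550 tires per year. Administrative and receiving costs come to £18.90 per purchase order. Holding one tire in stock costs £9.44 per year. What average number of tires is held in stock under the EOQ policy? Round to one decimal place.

The optimal lot size = √(2DS/H) = √(2 × 2,550 × 18.9 / 9.44) ≈ 101.05.
Average inventory = Q*/2 ≈ 101.05 / 2 = 50.524.

Average inventory ≈ 50.5 tires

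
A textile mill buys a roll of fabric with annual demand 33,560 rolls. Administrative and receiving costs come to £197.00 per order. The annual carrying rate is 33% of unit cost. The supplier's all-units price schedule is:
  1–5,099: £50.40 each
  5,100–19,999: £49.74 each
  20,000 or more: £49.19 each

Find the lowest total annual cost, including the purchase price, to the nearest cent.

Holding cost per unit per year at price C is H = 0.33·C.
Candidates are each tier's EOQ (if it falls in that tier) and each price-break quantity.
EOQ at £50.40 = 891.6 (feasible in tier 1): TC = 33,560×£50.40 + (33,560/891.6)×197 + (891.6/2)×0.33×£50.40 = £1,706,253.66.
EOQ at £49.74 = 897.5 < 5100, so use break Q=5100: TC = 33,560×£49.74 + (33,560/5100.0)×197 + (5100.0/2)×0.33×£49.74 = £1,712,426.95.
EOQ at £49.19 = 902.5 < 20000, so use break Q=20000: TC = 33,560×£49.19 + (33,560/20000.0)×197 + (20000.0/2)×0.33×£49.19 = £1,813,473.97.
Lowest total cost among the candidates is at Q = 891.6.

TC* ≈ £1,706,253.66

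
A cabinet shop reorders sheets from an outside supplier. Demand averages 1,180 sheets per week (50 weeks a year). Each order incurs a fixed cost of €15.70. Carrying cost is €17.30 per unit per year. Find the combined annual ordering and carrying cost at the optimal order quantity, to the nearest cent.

Annual demand D = 1,180 × 50 = 59,000.
Q* = √(2DS/H) = √(2 × 59,000 × 15.7 / 17.3) ≈ 327.24.
At Q*, ordering cost (D/Q*)S equals holding cost (Q*/2)H, each = √(DSH/2).
Minimum total = √(2DSH) = √(2 × 59,000 × 15.7 × 17.3) ≈ 5661.270.

TC* ≈ €5,661.27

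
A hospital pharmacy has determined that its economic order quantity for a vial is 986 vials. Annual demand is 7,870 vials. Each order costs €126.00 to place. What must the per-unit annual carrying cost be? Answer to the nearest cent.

Invert the EOQ relation Q*² = 2DS/H.
From Q* = √(2DS/H): H = 2DS / Q*² = 2 × 7,870 × 126 / 986² = 2.0400.

H ≈ €2.04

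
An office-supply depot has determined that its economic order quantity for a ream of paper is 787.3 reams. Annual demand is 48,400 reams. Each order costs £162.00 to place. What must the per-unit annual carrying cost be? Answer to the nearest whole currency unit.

Squaring Q* = √(2DS/H) gives Q*² = 2DS/H.
From Q* = √(2DS/H): H = 2DS / Q*² = 2 × 48,400 × 162 / 787.3² = 25.2994.

H ≈ £25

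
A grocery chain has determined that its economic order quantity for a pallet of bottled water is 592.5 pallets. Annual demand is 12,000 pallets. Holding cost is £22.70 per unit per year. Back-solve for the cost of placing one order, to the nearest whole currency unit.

S ≈ £332

Squaring Q* = √(2DS/H) gives Q*² = 2DS/H.
From Q* = √(2DS/H): S = Q*²H / (2D) = 592.5² × 22.7 / (2 × 12,000) = 332.0407.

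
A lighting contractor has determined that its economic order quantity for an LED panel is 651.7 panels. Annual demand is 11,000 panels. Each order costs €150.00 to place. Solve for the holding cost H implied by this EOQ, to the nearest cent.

H ≈ €7.77

Invert the EOQ relation Q*² = 2DS/H.
From Q* = √(2DS/H): H = 2DS / Q*² = 2 × 11,000 × 150 / 651.7² = 7.7700.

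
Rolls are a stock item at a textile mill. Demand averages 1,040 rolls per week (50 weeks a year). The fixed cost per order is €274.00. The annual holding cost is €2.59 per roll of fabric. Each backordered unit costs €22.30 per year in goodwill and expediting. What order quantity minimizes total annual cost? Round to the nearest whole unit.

Q* ≈ 3,504 rolls

Annual demand D = 1,040 × 50 = 52,000.
With planned backorders, Q* = √(2DS/H) · √((H+B)/B).
√(2DS/H) = √(2 × 52,000 × 274 / 2.59) = 3316.974.
√((H+B)/B) = √((2.59+22.3)/22.3) = 1.0565.
Q* ≈ 3504.307.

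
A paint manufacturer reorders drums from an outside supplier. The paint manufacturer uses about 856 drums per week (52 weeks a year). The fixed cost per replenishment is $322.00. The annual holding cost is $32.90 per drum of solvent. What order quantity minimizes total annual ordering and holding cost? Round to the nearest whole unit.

Q* ≈ 933 drums

Annual demand D = 856 × 52 = 44,512.
EOQ = √(2DS / H) = √(2 × 44,512 × 322 / 32.9).
= √(28,665,728 / 32.9) = √871,298.7234 ≈ 933.434.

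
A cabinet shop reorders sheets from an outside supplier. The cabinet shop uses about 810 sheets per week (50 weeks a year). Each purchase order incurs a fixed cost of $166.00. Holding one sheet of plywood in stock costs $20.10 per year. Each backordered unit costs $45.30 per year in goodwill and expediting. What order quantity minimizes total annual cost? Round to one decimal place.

Q* ≈ 982.7 sheets

Annual demand D = 810 × 50 = 40,500.
With planned backorders, Q* = √(2DS/H) · √((H+B)/B).
√(2DS/H) = √(2 × 40,500 × 166 / 20.1) = 817.897.
√((H+B)/B) = √((20.1+45.3)/45.3) = 1.2015.
Q* ≈ 982.739.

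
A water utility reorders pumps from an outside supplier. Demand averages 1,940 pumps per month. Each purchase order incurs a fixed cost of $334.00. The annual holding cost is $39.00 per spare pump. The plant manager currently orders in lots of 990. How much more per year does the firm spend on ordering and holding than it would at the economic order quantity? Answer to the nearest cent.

Annual demand D = 1,940 × 12 = 23,280.
EOQ = √(2DS/H) = √(2 × 23,280 × 334 / 39) ≈ 631.46.
Cost at Q* = (D/Q*)S + (Q*/2)H = √(2DSH) ≈ $24,627.03.
Cost at Q = 990: (23,280/990)×334 + (990/2)×39 = $7,854.06 + $19,305.00 = $27,159.06.
Excess = $27,159.06 − $24,627.03 = $2,532.03.

Extra cost ≈ $2,532.03 per year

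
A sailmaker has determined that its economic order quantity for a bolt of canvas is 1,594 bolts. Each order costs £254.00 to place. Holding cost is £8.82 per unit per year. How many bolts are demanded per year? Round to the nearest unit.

Invert the EOQ relation Q*² = 2DS/H.
From Q* = √(2DS/H): D = Q*²H / (2S) = 1,594² × 8.82 / (2 × 254) = 44114.515.

D ≈ 44,115 bolts per year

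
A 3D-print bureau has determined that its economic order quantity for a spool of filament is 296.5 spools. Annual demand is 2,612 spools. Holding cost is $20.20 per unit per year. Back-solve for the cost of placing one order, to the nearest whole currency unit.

The basic EOQ model gives Q* = √(2DS/H); rearrange for the unknown.
From Q* = √(2DS/H): S = Q*²H / (2D) = 296.5² × 20.2 / (2 × 2,612) = 339.9363.

S ≈ $340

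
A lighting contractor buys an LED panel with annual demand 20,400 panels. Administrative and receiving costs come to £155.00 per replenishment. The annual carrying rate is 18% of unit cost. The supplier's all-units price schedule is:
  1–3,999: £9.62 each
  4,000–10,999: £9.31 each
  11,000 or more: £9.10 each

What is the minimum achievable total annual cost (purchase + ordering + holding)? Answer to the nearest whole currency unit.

TC* ≈ £194,066

Holding cost per unit per year at price C is H = 0.18·C.
Evaluate total cost at each tier's feasible EOQ or, if the EOQ is below the tier, at the tier's minimum quantity.
EOQ at £9.62 = 1911.1 (feasible in tier 1): TC = 20,400×£9.62 + (20,400/1911.1)×155 + (1911.1/2)×0.18×£9.62 = £199,557.17.
EOQ at £9.31 = 1942.6 < 4000, so use break Q=4000: TC = 20,400×£9.31 + (20,400/4000.0)×155 + (4000.0/2)×0.18×£9.31 = £194,066.10.
EOQ at £9.10 = 1964.9 < 11000, so use break Q=11000: TC = 20,400×£9.10 + (20,400/11000.0)×155 + (11000.0/2)×0.18×£9.10 = £194,936.45.
Lowest total cost among the candidates is at Q = 4000.0.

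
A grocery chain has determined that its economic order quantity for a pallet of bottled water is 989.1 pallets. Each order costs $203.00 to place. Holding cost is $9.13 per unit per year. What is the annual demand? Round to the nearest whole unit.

Squaring Q* = √(2DS/H) gives Q*² = 2DS/H.
From Q* = √(2DS/H): D = Q*²H / (2S) = 989.1² × 9.13 / (2 × 203) = 22000.125.

D ≈ 22,000 pallets per year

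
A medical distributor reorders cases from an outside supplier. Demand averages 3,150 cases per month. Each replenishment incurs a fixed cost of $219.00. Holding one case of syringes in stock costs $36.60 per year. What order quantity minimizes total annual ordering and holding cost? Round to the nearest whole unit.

Q* ≈ 673 cases

Annual demand D = 3,150 × 12 = 37,800.
EOQ = √(2DS / H) = √(2 × 37,800 × 219 / 36.6).
= √(16,556,400 / 36.6) = √452,360.6557 ≈ 672.578.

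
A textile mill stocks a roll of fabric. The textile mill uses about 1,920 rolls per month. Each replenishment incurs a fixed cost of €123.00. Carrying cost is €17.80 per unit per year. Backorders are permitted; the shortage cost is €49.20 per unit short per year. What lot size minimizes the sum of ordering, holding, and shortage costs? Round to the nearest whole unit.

Q* ≈ 658 rolls

Annual demand D = 1,920 × 12 = 23,040.
With planned backorders, Q* = √(2DS/H) · √((H+B)/B).
√(2DS/H) = √(2 × 23,040 × 123 / 17.8) = 564.285.
√((H+B)/B) = √((17.8+49.2)/49.2) = 1.1670.
Q* ≈ 658.497.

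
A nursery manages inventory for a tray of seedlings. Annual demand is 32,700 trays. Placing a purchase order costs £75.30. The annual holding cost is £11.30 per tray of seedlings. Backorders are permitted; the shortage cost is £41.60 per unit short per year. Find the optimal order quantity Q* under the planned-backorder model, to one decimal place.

Q* ≈ 744.4 trays

With planned backorders, Q* = √(2DS/H) · √((H+B)/B).
√(2DS/H) = √(2 × 32,700 × 75.3 / 11.3) = 660.157.
√((H+B)/B) = √((11.3+41.6)/41.6) = 1.1277.
Q* ≈ 744.438.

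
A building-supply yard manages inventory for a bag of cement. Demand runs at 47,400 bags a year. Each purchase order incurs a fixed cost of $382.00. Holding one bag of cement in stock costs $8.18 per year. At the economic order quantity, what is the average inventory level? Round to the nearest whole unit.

Q* = √(2DS/H) = √(2 × 47,400 × 382 / 8.18) ≈ 2104.07.
Average inventory = Q*/2 ≈ 2104.07 / 2 = 1052.033.

Average inventory ≈ 1,052 bags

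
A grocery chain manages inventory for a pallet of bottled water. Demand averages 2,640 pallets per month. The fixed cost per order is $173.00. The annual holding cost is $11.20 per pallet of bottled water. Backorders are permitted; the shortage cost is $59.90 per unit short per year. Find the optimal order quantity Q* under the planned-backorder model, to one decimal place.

Q* ≈ 1,077.8 pallets

Annual demand D = 2,640 × 12 = 31,680.
With planned backorders, Q* = √(2DS/H) · √((H+B)/B).
√(2DS/H) = √(2 × 31,680 × 173 / 11.2) = 989.285.
√((H+B)/B) = √((11.2+59.9)/59.9) = 1.0895.
Q* ≈ 1077.812.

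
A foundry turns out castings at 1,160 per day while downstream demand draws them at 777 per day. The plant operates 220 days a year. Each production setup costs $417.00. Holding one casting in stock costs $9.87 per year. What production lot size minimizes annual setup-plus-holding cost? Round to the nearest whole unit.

Annual demand D = 777 × 220 = 170,940.
Production build-up factor (1 − d/p) = 1 − 777/1,160 = 0.3302.
Q* = √(2DS / (H(1 − d/p))) = √(2 × 170,940 × 417 / (9.87 × 0.3302)).
= √(142,563,960 / 3.2588) ≈ 6614.178.

Q* ≈ 6,614 castings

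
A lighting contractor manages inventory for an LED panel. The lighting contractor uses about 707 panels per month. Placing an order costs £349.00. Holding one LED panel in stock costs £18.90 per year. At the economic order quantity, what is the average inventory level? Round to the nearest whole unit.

Average inventory ≈ 280 panels

Annual demand D = 707 × 12 = 8,484.
EOQ = √(2DS/H) = √(2 × 8,484 × 349 / 18.9) ≈ 559.75.
Average inventory = Q*/2 ≈ 559.75 / 2 = 279.877.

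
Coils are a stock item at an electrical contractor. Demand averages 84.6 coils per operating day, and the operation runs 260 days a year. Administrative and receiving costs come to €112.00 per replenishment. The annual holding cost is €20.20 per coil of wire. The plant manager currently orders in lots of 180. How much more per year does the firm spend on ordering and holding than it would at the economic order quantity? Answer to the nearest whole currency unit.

Extra cost ≈ €5,528 per year

Annual demand D = 84.6 × 260 = 21,996.
EOQ = √(2DS/H) = √(2 × 21,996 × 112 / 20.2) ≈ 493.88.
Cost at Q* = (D/Q*)S + (Q*/2)H = √(2DSH) ≈ €9,976.35.
Cost at Q = 180: (21,996/180)×112 + (180/2)×20.2 = €13,686.40 + €1,818.00 = €15,504.40.
Excess = €15,504.40 − €9,976.35 = €5,528.05.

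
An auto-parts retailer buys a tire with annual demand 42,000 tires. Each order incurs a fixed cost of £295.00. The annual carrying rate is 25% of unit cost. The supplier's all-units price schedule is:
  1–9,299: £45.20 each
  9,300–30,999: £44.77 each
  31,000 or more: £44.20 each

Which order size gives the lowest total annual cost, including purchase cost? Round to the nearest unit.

Q* ≈ 1,481 tires

Holding cost per unit per year at price C is H = 0.25·C.
Evaluate total cost at each tier's feasible EOQ or, if the EOQ is below the tier, at the tier's minimum quantity.
EOQ at £45.20 = 1480.9 (feasible in tier 1): TC = 42,000×£45.20 + (42,000/1480.9)×295 + (1480.9/2)×0.25×£45.20 = £1,915,133.62.
EOQ at £44.77 = 1487.9 < 9300, so use break Q=9300: TC = 42,000×£44.77 + (42,000/9300.0)×295 + (9300.0/2)×0.25×£44.77 = £1,933,717.38.
EOQ at £44.20 = 1497.5 < 31000, so use break Q=31000: TC = 42,000×£44.20 + (42,000/31000.0)×295 + (31000.0/2)×0.25×£44.20 = £2,028,074.68.
Lowest total cost is £1,915,133.62 at Q = 1480.9.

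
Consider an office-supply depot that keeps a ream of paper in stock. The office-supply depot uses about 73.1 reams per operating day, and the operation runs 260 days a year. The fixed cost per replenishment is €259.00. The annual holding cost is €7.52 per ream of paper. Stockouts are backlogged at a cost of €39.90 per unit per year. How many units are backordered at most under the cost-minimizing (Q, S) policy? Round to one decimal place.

S* ≈ 197.8 reams

Annual demand D = 73.1 × 260 = 19,006.
With planned backorders, Q* = √(2DS/H) · √((H+B)/B).
√(2DS/H) = √(2 × 19,006 × 259 / 7.52) = 1144.198.
√((H+B)/B) = √((7.52+39.9)/39.9) = 1.0902.
Q* ≈ 1247.371.
S* = Q* · H/(H+B) = 1247.371 × 7.52/47.42 ≈ 197.812.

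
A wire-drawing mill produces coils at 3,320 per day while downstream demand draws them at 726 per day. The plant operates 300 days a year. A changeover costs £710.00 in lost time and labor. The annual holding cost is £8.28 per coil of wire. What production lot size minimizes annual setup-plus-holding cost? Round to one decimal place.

Annual demand D = 726 × 300 = 217,800.
Production build-up factor (1 − d/p) = 1 − 726/3,320 = 0.7813.
Q* = √(2DS / (H(1 − d/p))) = √(2 × 217,800 × 710 / (8.28 × 0.7813)).
= √(309,276,000 / 6.4694) ≈ 6914.201.

Q* ≈ 6,914.2 coils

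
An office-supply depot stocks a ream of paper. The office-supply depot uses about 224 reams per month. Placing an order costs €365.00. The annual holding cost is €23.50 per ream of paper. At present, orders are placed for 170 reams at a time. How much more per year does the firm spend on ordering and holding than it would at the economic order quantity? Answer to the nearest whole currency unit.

Extra cost ≈ €978 per year

Annual demand D = 224 × 12 = 2,688.
EOQ = √(2DS/H) = √(2 × 2,688 × 365 / 23.5) ≈ 288.96.
Cost at Q* = (D/Q*)S + (Q*/2)H = √(2DSH) ≈ €6,790.63.
Cost at Q = 170: (2,688/170)×365 + (170/2)×23.5 = €5,771.29 + €1,997.50 = €7,768.79.
Excess = €7,768.79 − €6,790.63 = €978.17.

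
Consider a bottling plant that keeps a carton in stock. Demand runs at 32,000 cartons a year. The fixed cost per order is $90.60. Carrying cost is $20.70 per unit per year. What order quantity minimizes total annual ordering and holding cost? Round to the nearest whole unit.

Q* ≈ 529 cartons

EOQ = √(2DS / H) = √(2 × 32,000 × 90.6 / 20.7).
= √(5,798,400 / 20.7) = √280,115.942 ≈ 529.260.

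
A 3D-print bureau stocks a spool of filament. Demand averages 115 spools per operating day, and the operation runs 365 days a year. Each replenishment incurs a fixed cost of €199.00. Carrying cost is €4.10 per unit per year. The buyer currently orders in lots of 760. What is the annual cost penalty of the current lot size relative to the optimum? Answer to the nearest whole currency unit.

Extra cost ≈ €4,273 per year

Annual demand D = 115 × 365 = 41,975.
EOQ = √(2DS/H) = √(2 × 41,975 × 199 / 4.1) ≈ 2018.58.
Cost at Q* = (D/Q*)S + (Q*/2)H = √(2DSH) ≈ €8,276.16.
Cost at Q = 760: (41,975/760)×199 + (760/2)×4.1 = €10,990.82 + €1,558.00 = €12,548.82.
Excess = €12,548.82 − €8,276.16 = €4,272.66.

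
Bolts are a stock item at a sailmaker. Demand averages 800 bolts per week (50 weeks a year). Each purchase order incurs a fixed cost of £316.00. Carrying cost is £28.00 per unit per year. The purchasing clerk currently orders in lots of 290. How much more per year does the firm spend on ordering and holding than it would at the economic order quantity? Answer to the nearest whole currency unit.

Extra cost ≈ £21,041 per year

Annual demand D = 800 × 50 = 40,000.
EOQ = √(2DS/H) = √(2 × 40,000 × 316 / 28) ≈ 950.19.
Cost at Q* = (D/Q*)S + (Q*/2)H = √(2DSH) ≈ £26,605.26.
Cost at Q = 290: (40,000/290)×316 + (290/2)×28 = £43,586.21 + £4,060.00 = £47,646.21.
Excess = £47,646.21 − £26,605.26 = £21,040.94.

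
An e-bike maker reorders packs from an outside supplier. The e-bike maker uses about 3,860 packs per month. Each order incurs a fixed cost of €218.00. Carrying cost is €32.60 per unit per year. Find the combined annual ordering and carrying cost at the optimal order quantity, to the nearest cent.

TC* ≈ €25,658.80

Annual demand D = 3,860 × 12 = 46,320.
The optimal lot size = √(2DS/H) = √(2 × 46,320 × 218 / 32.6) ≈ 787.08.
At the optimum the two cost components are equal, so total cost = 2·(Q*/2)H = Q*·H.
Minimum total = √(2DSH) = √(2 × 46,320 × 218 × 32.6) ≈ 25658.799.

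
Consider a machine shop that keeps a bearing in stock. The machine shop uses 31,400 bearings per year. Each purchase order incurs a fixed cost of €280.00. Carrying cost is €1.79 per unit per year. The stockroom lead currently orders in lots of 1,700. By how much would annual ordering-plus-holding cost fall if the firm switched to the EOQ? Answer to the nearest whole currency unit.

Extra cost ≈ €1,083 per year

EOQ = √(2DS/H) = √(2 × 31,400 × 280 / 1.79) ≈ 3134.24.
Cost at Q* = (D/Q*)S + (Q*/2)H = √(2DSH) ≈ €5,610.29.
Cost at Q = 1,700: (31,400/1,700)×280 + (1,700/2)×1.79 = €5,171.76 + €1,521.50 = €6,693.26.
Excess = €6,693.26 − €5,610.29 = €1,082.97.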